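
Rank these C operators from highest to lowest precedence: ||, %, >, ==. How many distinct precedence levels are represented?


Looking up precedence for each operator:
  || -> precedence 1
  % -> precedence 6
  > -> precedence 4
  == -> precedence 3
Sorted highest to lowest: %, >, ==, ||
Distinct precedence values: [6, 4, 3, 1]
Number of distinct levels: 4

4


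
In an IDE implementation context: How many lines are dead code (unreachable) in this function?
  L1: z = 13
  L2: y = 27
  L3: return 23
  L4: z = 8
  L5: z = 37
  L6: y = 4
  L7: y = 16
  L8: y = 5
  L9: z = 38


Analyzing control flow:
  L1: reachable (before return)
  L2: reachable (before return)
  L3: reachable (return statement)
  L4: DEAD (after return at L3)
  L5: DEAD (after return at L3)
  L6: DEAD (after return at L3)
  L7: DEAD (after return at L3)
  L8: DEAD (after return at L3)
  L9: DEAD (after return at L3)
Return at L3, total lines = 9
Dead lines: L4 through L9
Count: 6

6


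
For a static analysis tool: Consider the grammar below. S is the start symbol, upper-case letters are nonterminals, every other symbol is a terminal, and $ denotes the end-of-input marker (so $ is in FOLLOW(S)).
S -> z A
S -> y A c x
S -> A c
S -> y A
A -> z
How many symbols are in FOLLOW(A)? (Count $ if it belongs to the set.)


S is the start symbol and does not occur in any rule body, so FOLLOW(S) = {$}.
Examining every occurrence of A in a rule body:
  S -> z A : A is at the right end -> add FOLLOW(S) = {$}
  S -> y A c x : A is followed by terminal 'c' -> add 'c'
  S -> A c : A is followed by terminal 'c' -> add 'c' (already in the set)
  S -> y A : A is at the right end -> add FOLLOW(S) = {$} (already in the set)
  A -> z : A does not occur in the body -> contributes nothing
FOLLOW(A) = {c, $}
Count: 2

2


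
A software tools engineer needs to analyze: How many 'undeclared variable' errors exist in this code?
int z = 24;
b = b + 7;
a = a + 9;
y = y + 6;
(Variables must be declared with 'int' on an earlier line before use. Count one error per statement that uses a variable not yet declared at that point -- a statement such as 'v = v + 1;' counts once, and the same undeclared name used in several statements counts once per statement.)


Scanning code line by line:
  Line 1: declare 'z' -> declared = ['z']
  Line 2: use 'b' -> ERROR (undeclared)
  Line 3: use 'a' -> ERROR (undeclared)
  Line 4: use 'y' -> ERROR (undeclared)
Total undeclared variable errors: 3

3


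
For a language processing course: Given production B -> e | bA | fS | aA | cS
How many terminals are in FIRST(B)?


Production: B -> e | bA | fS | aA | cS
Examining each alternative for leading terminals:
  B -> e : first terminal = 'e'
  B -> bA : first terminal = 'b'
  B -> fS : first terminal = 'f'
  B -> aA : first terminal = 'a'
  B -> cS : first terminal = 'c'
FIRST(B) = {a, b, c, e, f}
Count: 5

5


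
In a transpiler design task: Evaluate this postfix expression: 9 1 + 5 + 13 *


Processing tokens left to right:
Push 9, Push 1
Pop 9 and 1, compute 9 + 1 = 10, push 10
Push 5
Pop 10 and 5, compute 10 + 5 = 15, push 15
Push 13
Pop 15 and 13, compute 15 * 13 = 195, push 195
Stack result: 195

195


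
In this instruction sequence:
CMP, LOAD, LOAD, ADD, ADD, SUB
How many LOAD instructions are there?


Scanning instruction sequence for LOAD:
  Position 1: CMP
  Position 2: LOAD <- MATCH
  Position 3: LOAD <- MATCH
  Position 4: ADD
  Position 5: ADD
  Position 6: SUB
Matches at positions: [2, 3]
Total LOAD count: 2

2


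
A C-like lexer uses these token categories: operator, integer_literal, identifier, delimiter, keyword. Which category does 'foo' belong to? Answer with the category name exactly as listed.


Token: 'foo'
Checking categories:
  identifier: YES
  integer_literal: no
  operator: no
  keyword: no
  delimiter: no
Category: identifier

identifier


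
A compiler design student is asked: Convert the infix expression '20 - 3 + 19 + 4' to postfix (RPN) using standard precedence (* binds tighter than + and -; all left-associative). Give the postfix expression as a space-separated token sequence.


Applying the shunting-yard algorithm:
  Operand 20 -> output
  Push '-' onto operator stack -> op-stack: [-]
  Operand 3 -> output
  See '+' (prec 1); top '-' (prec 1) >= it -> pop '-' to output
  Push '+' onto operator stack -> op-stack: [+]
  Operand 19 -> output
  See '+' (prec 1); top '+' (prec 1) >= it -> pop '+' to output
  Push '+' onto operator stack -> op-stack: [+]
  Operand 4 -> output
  End of input: pop '+' to output
Postfix result: 20 3 - 19 + 4 +

20 3 - 19 + 4 +


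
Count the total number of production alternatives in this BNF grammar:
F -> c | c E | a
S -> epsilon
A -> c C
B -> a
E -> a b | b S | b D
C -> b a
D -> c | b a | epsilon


Counting alternatives per rule:
  F: 3 alternative(s)
  S: 1 alternative(s)
  A: 1 alternative(s)
  B: 1 alternative(s)
  E: 3 alternative(s)
  C: 1 alternative(s)
  D: 3 alternative(s)
Sum: 3 + 1 + 1 + 1 + 3 + 1 + 3 = 13

13


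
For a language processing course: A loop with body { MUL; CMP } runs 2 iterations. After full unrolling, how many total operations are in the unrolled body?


Loop body operations: MUL, CMP (2 ops per iteration)
Unrolling 2 iterations:
  Iteration 1: MUL, CMP (2 ops)
  Iteration 2: MUL, CMP (2 ops)
Total: 2 iterations * 2 ops/iter = 4 operations

4


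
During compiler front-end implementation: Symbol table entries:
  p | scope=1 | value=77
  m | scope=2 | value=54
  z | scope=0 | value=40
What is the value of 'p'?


Searching symbol table for 'p':
  p | scope=1 | value=77 <- MATCH
  m | scope=2 | value=54
  z | scope=0 | value=40
Found 'p' at scope 1 with value 77

77


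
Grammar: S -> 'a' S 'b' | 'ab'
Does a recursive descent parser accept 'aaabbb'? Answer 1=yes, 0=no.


Grammar accepts strings of the form a^n b^n (n >= 1)
Word: 'aaabbb'
Counting: 3 a's and 3 b's
Check: 3 == 3? Yes
Derivation (S -> aSb applied 2 time(s), then S -> ab): S => aSb => aaSbb => aaabbb
Accepted

1


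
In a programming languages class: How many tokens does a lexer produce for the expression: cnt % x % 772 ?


Scanning 'cnt % x % 772'
Token 1: 'cnt' -> identifier
Token 2: '%' -> operator
Token 3: 'x' -> identifier
Token 4: '%' -> operator
Token 5: '772' -> integer_literal
Total tokens: 5

5


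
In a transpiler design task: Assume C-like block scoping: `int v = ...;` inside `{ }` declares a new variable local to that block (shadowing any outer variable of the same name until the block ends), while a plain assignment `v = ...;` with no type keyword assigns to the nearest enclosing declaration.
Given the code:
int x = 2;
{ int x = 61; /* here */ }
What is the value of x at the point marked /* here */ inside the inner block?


Analyzing scoping rules:
Outer scope: declares x = 2
Inner block: 'int x = 61;' declares a NEW x that shadows the outer one
Inside the block the inner declaration is in scope -> 61
Result: 61

61


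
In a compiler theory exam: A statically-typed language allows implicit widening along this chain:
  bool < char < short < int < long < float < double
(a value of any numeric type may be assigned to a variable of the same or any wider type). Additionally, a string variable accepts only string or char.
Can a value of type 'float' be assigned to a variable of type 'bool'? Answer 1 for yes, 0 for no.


Target variable type: bool
Source value type: float
Numeric ranks: float=5, bool=0
Widening allowed iff rank(source) <= rank(target): 5 <= 0? No
Result: 0

0


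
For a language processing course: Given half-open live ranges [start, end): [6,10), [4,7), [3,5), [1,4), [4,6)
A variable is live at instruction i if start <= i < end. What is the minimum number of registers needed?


Live ranges:
  Var0: [6, 10)
  Var1: [4, 7)
  Var2: [3, 5)
  Var3: [1, 4)
  Var4: [4, 6)
Sweep-line events (position, delta, active):
  pos=1 start -> active=1
  pos=3 start -> active=2
  pos=4 end -> active=1
  pos=4 start -> active=2
  pos=4 start -> active=3
  pos=5 end -> active=2
  pos=6 end -> active=1
  pos=6 start -> active=2
  pos=7 end -> active=1
  pos=10 end -> active=0
Maximum simultaneous active: 3
Minimum registers needed: 3

3


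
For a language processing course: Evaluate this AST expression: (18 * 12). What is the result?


Expression: (18 * 12)
Evaluating step by step:
  18 * 12 = 216
Result: 216

216


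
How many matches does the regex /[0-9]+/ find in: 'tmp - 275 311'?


Pattern: /[0-9]+/ (int literals)
Input: 'tmp - 275 311'
Scanning for matches:
  Match 1: '275'
  Match 2: '311'
Total matches: 2

2


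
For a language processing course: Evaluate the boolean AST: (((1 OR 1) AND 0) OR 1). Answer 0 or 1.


Step 1: Evaluate inner node
  1 OR 1 = 1
Step 2: Evaluate next node
  1 AND 0 = 0
Step 3: Evaluate root node
  0 OR 1 = 1

1


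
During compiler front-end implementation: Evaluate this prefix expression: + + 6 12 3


Parsing prefix expression: + + 6 12 3
Step 1: Innermost operation '+ 6 12'
  6 + 12 = 18
Step 2: Outer operation '+ [18] 3'
  18 + 3 = 21

21


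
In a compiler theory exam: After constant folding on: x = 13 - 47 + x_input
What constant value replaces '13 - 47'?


Identifying constant sub-expression:
  Original: x = 13 - 47 + x_input
  13 and 47 are both compile-time constants
  Evaluating: 13 - 47 = -34
  After folding: x = -34 + x_input

-34


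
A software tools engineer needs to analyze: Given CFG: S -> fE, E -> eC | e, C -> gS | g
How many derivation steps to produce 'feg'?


Grammar: S -> fE, E -> eC | e, C -> gS | g
Deriving 'feg':
Step 1: S -> fE => fE
Step 2: E -> eC => feC
Step 3: C -> g => feg
Total derivation steps: 3

3


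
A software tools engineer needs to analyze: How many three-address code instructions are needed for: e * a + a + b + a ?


Expression: e * a + a + b + a
Generating three-address code (respecting * over +/- precedence):
  Instruction 1: t1 = e * a
  Instruction 2: t2 = t1 + a
  Instruction 3: t3 = t2 + b
  Instruction 4: t4 = t3 + a
Total instructions: 4

4


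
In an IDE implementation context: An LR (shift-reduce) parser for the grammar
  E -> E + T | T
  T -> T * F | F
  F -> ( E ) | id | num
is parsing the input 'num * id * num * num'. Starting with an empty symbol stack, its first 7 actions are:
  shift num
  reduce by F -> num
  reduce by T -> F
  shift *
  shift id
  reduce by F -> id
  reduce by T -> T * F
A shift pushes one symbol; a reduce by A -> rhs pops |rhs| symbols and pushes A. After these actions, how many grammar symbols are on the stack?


Tracking the symbol stack through each action:
  Action 1: shift 'num' : push -> stack = [num] (size 1)
  Action 2: reduce by F -> num : pop 1, push F -> stack = [F] (size 1)
  Action 3: reduce by T -> F : pop 1, push T -> stack = [T] (size 1)
  Action 4: shift '*' : push -> stack = [T, *] (size 2)
  Action 5: shift 'id' : push -> stack = [T, *, id] (size 3)
  Action 6: reduce by F -> id : pop 1, push F -> stack = [T, *, F] (size 3)
  Action 7: reduce by T -> T * F : pop 3, push T -> stack = [T] (size 1)
Final stack size: 1

1


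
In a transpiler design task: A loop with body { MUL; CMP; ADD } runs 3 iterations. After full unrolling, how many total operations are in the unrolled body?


Loop body operations: MUL, CMP, ADD (3 ops per iteration)
Unrolling 3 iterations:
  Iteration 1: MUL, CMP, ADD (3 ops)
  Iteration 2: MUL, CMP, ADD (3 ops)
  Iteration 3: MUL, CMP, ADD (3 ops)
Total: 3 iterations * 3 ops/iter = 9 operations

9


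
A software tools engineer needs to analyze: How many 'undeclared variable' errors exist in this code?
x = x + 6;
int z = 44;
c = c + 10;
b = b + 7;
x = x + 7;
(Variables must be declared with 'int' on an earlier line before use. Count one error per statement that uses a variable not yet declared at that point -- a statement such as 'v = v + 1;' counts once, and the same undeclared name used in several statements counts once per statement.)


Scanning code line by line:
  Line 1: use 'x' -> ERROR (undeclared)
  Line 2: declare 'z' -> declared = ['z']
  Line 3: use 'c' -> ERROR (undeclared)
  Line 4: use 'b' -> ERROR (undeclared)
  Line 5: use 'x' -> ERROR (undeclared)
Total undeclared variable errors: 4

4


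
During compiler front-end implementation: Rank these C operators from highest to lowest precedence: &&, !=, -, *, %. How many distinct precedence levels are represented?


Looking up precedence for each operator:
  && -> precedence 2
  != -> precedence 3
  - -> precedence 5
  * -> precedence 6
  % -> precedence 6
Sorted highest to lowest: *, %, -, !=, &&
Distinct precedence values: [6, 5, 3, 2]
Number of distinct levels: 4

4


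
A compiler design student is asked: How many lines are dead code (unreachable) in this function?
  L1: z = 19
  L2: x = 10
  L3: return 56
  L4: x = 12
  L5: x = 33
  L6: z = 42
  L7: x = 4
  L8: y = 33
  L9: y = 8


Analyzing control flow:
  L1: reachable (before return)
  L2: reachable (before return)
  L3: reachable (return statement)
  L4: DEAD (after return at L3)
  L5: DEAD (after return at L3)
  L6: DEAD (after return at L3)
  L7: DEAD (after return at L3)
  L8: DEAD (after return at L3)
  L9: DEAD (after return at L3)
Return at L3, total lines = 9
Dead lines: L4 through L9
Count: 6

6


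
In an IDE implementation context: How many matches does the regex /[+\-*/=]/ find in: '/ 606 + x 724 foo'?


Pattern: /[+\-*/=]/ (operators)
Input: '/ 606 + x 724 foo'
Scanning for matches:
  Match 1: '/'
  Match 2: '+'
Total matches: 2

2


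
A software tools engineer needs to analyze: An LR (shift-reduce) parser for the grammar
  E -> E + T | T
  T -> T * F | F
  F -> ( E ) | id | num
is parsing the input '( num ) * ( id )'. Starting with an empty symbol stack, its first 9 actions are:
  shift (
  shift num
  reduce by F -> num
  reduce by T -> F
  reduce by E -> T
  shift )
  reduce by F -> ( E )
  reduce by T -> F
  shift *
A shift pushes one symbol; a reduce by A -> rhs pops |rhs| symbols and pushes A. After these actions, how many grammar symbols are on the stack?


Tracking the symbol stack through each action:
  Action 1: shift '(' : push -> stack = [(] (size 1)
  Action 2: shift 'num' : push -> stack = [(, num] (size 2)
  Action 3: reduce by F -> num : pop 1, push F -> stack = [(, F] (size 2)
  Action 4: reduce by T -> F : pop 1, push T -> stack = [(, T] (size 2)
  Action 5: reduce by E -> T : pop 1, push E -> stack = [(, E] (size 2)
  Action 6: shift ')' : push -> stack = [(, E, )] (size 3)
  Action 7: reduce by F -> ( E ) : pop 3, push F -> stack = [F] (size 1)
  Action 8: reduce by T -> F : pop 1, push T -> stack = [T] (size 1)
  Action 9: shift '*' : push -> stack = [T, *] (size 2)
Final stack size: 2

2


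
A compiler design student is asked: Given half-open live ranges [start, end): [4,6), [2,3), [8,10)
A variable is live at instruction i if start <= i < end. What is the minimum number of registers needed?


Live ranges:
  Var0: [4, 6)
  Var1: [2, 3)
  Var2: [8, 10)
Sweep-line events (position, delta, active):
  pos=2 start -> active=1
  pos=3 end -> active=0
  pos=4 start -> active=1
  pos=6 end -> active=0
  pos=8 start -> active=1
  pos=10 end -> active=0
Maximum simultaneous active: 1
Minimum registers needed: 1

1


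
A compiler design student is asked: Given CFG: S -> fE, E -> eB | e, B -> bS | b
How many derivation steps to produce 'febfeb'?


Grammar: S -> fE, E -> eB | e, B -> bS | b
Deriving 'febfeb':
Step 1: S -> fE => fE
Step 2: E -> eB => feB
Step 3: B -> bS => febS
Step 4: S -> fE => febfE
Step 5: E -> eB => febfeB
Step 6: B -> b => febfeb
Total derivation steps: 6

6


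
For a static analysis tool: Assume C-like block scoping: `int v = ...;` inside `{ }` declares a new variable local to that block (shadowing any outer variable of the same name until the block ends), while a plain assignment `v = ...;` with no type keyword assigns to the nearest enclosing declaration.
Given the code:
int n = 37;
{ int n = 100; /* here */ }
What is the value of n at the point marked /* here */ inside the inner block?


Analyzing scoping rules:
Outer scope: declares n = 37
Inner block: 'int n = 100;' declares a NEW n that shadows the outer one
Inside the block the inner declaration is in scope -> 100
Result: 100

100


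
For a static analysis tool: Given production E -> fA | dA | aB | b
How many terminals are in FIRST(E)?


Production: E -> fA | dA | aB | b
Examining each alternative for leading terminals:
  E -> fA : first terminal = 'f'
  E -> dA : first terminal = 'd'
  E -> aB : first terminal = 'a'
  E -> b : first terminal = 'b'
FIRST(E) = {a, b, d, f}
Count: 4

4


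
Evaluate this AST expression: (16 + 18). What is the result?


Expression: (16 + 18)
Evaluating step by step:
  16 + 18 = 34
Result: 34

34


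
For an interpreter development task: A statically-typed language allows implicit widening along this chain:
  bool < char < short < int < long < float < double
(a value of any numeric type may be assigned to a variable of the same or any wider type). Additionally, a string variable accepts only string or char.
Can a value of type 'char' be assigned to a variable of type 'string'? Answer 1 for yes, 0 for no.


Target variable type: string
Source value type: char
Rule: string accepts only {string, char}
  source 'char' in {string, char}? Yes
Result: 1

1


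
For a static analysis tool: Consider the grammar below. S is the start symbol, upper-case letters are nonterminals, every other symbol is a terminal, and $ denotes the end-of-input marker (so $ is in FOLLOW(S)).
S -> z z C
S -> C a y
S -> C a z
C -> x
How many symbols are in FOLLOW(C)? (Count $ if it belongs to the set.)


S is the start symbol and does not occur in any rule body, so FOLLOW(S) = {$}.
Examining every occurrence of C in a rule body:
  S -> z z C : C is at the right end -> add FOLLOW(S) = {$}
  S -> C a y : C is followed by terminal 'a' -> add 'a'
  S -> C a z : C is followed by terminal 'a' -> add 'a' (already in the set)
  C -> x : C does not occur in the body -> contributes nothing
FOLLOW(C) = {a, $}
Count: 2

2


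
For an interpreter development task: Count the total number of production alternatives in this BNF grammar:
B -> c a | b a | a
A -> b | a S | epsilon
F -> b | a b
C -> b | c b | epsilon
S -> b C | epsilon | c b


Counting alternatives per rule:
  B: 3 alternative(s)
  A: 3 alternative(s)
  F: 2 alternative(s)
  C: 3 alternative(s)
  S: 3 alternative(s)
Sum: 3 + 3 + 2 + 3 + 3 = 14

14


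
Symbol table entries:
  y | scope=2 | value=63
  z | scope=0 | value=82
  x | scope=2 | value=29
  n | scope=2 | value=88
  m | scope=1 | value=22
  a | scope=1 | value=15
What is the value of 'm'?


Searching symbol table for 'm':
  y | scope=2 | value=63
  z | scope=0 | value=82
  x | scope=2 | value=29
  n | scope=2 | value=88
  m | scope=1 | value=22 <- MATCH
  a | scope=1 | value=15
Found 'm' at scope 1 with value 22

22


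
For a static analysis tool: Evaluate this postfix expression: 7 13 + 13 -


Processing tokens left to right:
Push 7, Push 13
Pop 7 and 13, compute 7 + 13 = 20, push 20
Push 13
Pop 20 and 13, compute 20 - 13 = 7, push 7
Stack result: 7

7


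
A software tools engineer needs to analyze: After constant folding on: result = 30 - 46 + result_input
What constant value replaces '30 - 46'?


Identifying constant sub-expression:
  Original: result = 30 - 46 + result_input
  30 and 46 are both compile-time constants
  Evaluating: 30 - 46 = -16
  After folding: result = -16 + result_input

-16


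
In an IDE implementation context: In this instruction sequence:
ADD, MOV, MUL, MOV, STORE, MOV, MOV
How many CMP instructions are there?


Scanning instruction sequence for CMP:
  Position 1: ADD
  Position 2: MOV
  Position 3: MUL
  Position 4: MOV
  Position 5: STORE
  Position 6: MOV
  Position 7: MOV
Matches at positions: []
Total CMP count: 0

0


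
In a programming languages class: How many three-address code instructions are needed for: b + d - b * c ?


Expression: b + d - b * c
Generating three-address code (respecting * over +/- precedence):
  Instruction 1: t1 = b * c
  Instruction 2: t2 = b + d
  Instruction 3: t3 = t2 - t1
Total instructions: 3

3


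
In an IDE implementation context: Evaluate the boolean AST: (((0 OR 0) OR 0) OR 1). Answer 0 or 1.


Step 1: Evaluate inner node
  0 OR 0 = 0
Step 2: Evaluate next node
  0 OR 0 = 0
Step 3: Evaluate root node
  0 OR 1 = 1

1


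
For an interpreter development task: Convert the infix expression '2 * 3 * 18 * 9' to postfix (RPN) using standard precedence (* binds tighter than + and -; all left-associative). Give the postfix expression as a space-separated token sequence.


Applying the shunting-yard algorithm:
  Operand 2 -> output
  Push '*' onto operator stack -> op-stack: [*]
  Operand 3 -> output
  See '*' (prec 2); top '*' (prec 2) >= it -> pop '*' to output
  Push '*' onto operator stack -> op-stack: [*]
  Operand 18 -> output
  See '*' (prec 2); top '*' (prec 2) >= it -> pop '*' to output
  Push '*' onto operator stack -> op-stack: [*]
  Operand 9 -> output
  End of input: pop '*' to output
Postfix result: 2 3 * 18 * 9 *

2 3 * 18 * 9 *


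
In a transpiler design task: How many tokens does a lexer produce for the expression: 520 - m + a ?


Scanning '520 - m + a'
Token 1: '520' -> integer_literal
Token 2: '-' -> operator
Token 3: 'm' -> identifier
Token 4: '+' -> operator
Token 5: 'a' -> identifier
Total tokens: 5

5


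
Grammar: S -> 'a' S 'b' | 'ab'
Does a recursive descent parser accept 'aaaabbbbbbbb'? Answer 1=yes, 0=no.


Grammar accepts strings of the form a^n b^n (n >= 1)
Word: 'aaaabbbbbbbb'
Counting: 4 a's and 8 b's
Check: 4 == 8? No
Mismatch: a-count != b-count
Rejected

0


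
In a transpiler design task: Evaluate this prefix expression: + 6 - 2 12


Parsing prefix expression: + 6 - 2 12
Step 1: Innermost operation '- 2 12'
  2 - 12 = -10
Step 2: Outer operation '+ 6 [-10]'
  6 + -10 = -4

-4


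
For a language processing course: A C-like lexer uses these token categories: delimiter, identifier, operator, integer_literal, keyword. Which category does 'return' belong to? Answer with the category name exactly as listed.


Token: 'return'
Checking categories:
  identifier: no
  integer_literal: no
  operator: no
  keyword: YES
  delimiter: no
Category: keyword

keyword


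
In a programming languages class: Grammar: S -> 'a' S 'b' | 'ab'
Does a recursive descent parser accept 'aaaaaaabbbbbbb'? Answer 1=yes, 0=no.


Grammar accepts strings of the form a^n b^n (n >= 1)
Word: 'aaaaaaabbbbbbb'
Counting: 7 a's and 7 b's
Check: 7 == 7? Yes
Derivation (S -> aSb applied 6 time(s), then S -> ab): S => aSb => aaSbb => aaaSbbb => aaaaSbbbb => aaaaaSbbbbb => aaaaaaSbbbbbb => aaaaaaabbbbbbb
Accepted

1


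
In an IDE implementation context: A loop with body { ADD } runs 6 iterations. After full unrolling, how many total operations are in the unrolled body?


Loop body operations: ADD (1 op per iteration)
Unrolling 6 iterations:
  Iteration 1: ADD (1 ops)
  Iteration 2: ADD (1 ops)
  Iteration 3: ADD (1 ops)
  Iteration 4: ADD (1 ops)
  Iteration 5: ADD (1 ops)
  Iteration 6: ADD (1 ops)
Total: 6 iterations * 1 ops/iter = 6 operations

6


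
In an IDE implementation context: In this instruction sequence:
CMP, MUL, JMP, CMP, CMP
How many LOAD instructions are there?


Scanning instruction sequence for LOAD:
  Position 1: CMP
  Position 2: MUL
  Position 3: JMP
  Position 4: CMP
  Position 5: CMP
Matches at positions: []
Total LOAD count: 0

0


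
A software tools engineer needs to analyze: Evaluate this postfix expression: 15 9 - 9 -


Processing tokens left to right:
Push 15, Push 9
Pop 15 and 9, compute 15 - 9 = 6, push 6
Push 9
Pop 6 and 9, compute 6 - 9 = -3, push -3
Stack result: -3

-3


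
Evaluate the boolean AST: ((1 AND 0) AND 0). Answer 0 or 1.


Step 1: Evaluate inner node
  1 AND 0 = 0
Step 2: Evaluate root node
  0 AND 0 = 0

0


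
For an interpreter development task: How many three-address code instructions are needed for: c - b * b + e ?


Expression: c - b * b + e
Generating three-address code (respecting * over +/- precedence):
  Instruction 1: t1 = b * b
  Instruction 2: t2 = c - t1
  Instruction 3: t3 = t2 + e
Total instructions: 3

3


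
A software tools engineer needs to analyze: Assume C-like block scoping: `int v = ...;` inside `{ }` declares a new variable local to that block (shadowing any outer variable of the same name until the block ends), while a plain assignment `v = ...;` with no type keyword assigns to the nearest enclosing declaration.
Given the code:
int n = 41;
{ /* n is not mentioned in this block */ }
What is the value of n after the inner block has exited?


Analyzing scoping rules:
Outer scope: declares n = 41
Inner block: n is neither redeclared nor assigned -> unchanged
After the block -> 41
Result: 41

41


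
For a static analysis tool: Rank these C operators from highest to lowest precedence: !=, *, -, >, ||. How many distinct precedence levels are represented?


Looking up precedence for each operator:
  != -> precedence 3
  * -> precedence 6
  - -> precedence 5
  > -> precedence 4
  || -> precedence 1
Sorted highest to lowest: *, -, >, !=, ||
Distinct precedence values: [6, 5, 4, 3, 1]
Number of distinct levels: 5

5


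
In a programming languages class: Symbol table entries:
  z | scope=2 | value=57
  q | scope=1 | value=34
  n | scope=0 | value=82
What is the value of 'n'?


Searching symbol table for 'n':
  z | scope=2 | value=57
  q | scope=1 | value=34
  n | scope=0 | value=82 <- MATCH
Found 'n' at scope 0 with value 82

82


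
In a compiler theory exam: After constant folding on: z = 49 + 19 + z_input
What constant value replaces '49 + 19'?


Identifying constant sub-expression:
  Original: z = 49 + 19 + z_input
  49 and 19 are both compile-time constants
  Evaluating: 49 + 19 = 68
  After folding: z = 68 + z_input

68


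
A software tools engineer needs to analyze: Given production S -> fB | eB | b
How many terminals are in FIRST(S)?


Production: S -> fB | eB | b
Examining each alternative for leading terminals:
  S -> fB : first terminal = 'f'
  S -> eB : first terminal = 'e'
  S -> b : first terminal = 'b'
FIRST(S) = {b, e, f}
Count: 3

3


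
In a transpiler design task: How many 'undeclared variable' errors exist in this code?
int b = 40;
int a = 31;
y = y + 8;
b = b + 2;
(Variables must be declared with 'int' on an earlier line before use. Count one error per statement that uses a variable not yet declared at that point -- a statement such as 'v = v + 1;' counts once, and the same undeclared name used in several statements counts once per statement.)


Scanning code line by line:
  Line 1: declare 'b' -> declared = ['b']
  Line 2: declare 'a' -> declared = ['a', 'b']
  Line 3: use 'y' -> ERROR (undeclared)
  Line 4: use 'b' -> OK (declared)
Total undeclared variable errors: 1

1


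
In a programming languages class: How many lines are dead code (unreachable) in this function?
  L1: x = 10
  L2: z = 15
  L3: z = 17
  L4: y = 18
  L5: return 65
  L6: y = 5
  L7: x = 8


Analyzing control flow:
  L1: reachable (before return)
  L2: reachable (before return)
  L3: reachable (before return)
  L4: reachable (before return)
  L5: reachable (return statement)
  L6: DEAD (after return at L5)
  L7: DEAD (after return at L5)
Return at L5, total lines = 7
Dead lines: L6 through L7
Count: 2

2


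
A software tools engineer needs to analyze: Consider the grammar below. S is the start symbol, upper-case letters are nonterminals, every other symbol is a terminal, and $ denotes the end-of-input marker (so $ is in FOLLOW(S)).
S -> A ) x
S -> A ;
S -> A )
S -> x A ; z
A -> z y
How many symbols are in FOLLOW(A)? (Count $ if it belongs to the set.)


S is the start symbol and does not occur in any rule body, so FOLLOW(S) = {$}.
Examining every occurrence of A in a rule body:
  S -> A ) x : A is followed by terminal ')' -> add ')'
  S -> A ; : A is followed by terminal ';' -> add ';'
  S -> A ) : A is followed by terminal ')' -> add ')' (already in the set)
  S -> x A ; z : A is followed by terminal ';' -> add ';' (already in the set)
  A -> z y : A does not occur in the body -> contributes nothing
FOLLOW(A) = {), ;}
Count: 2

2


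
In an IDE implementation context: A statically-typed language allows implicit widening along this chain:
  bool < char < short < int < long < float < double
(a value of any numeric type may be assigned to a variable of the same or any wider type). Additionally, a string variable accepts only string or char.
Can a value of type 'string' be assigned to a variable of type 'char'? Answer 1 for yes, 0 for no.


Target variable type: char
Source value type: string
Rule: string cannot widen to any numeric type
Result: 0

0


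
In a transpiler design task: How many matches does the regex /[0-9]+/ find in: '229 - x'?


Pattern: /[0-9]+/ (int literals)
Input: '229 - x'
Scanning for matches:
  Match 1: '229'
Total matches: 1

1


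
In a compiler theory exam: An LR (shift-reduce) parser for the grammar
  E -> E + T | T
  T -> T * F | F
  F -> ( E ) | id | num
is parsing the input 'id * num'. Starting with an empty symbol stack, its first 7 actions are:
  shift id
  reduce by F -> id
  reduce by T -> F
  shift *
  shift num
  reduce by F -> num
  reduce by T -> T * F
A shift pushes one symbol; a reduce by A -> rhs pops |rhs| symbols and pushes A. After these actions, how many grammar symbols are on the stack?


Tracking the symbol stack through each action:
  Action 1: shift 'id' : push -> stack = [id] (size 1)
  Action 2: reduce by F -> id : pop 1, push F -> stack = [F] (size 1)
  Action 3: reduce by T -> F : pop 1, push T -> stack = [T] (size 1)
  Action 4: shift '*' : push -> stack = [T, *] (size 2)
  Action 5: shift 'num' : push -> stack = [T, *, num] (size 3)
  Action 6: reduce by F -> num : pop 1, push F -> stack = [T, *, F] (size 3)
  Action 7: reduce by T -> T * F : pop 3, push T -> stack = [T] (size 1)
Final stack size: 1

1


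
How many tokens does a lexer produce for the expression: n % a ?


Scanning 'n % a'
Token 1: 'n' -> identifier
Token 2: '%' -> operator
Token 3: 'a' -> identifier
Total tokens: 3

3


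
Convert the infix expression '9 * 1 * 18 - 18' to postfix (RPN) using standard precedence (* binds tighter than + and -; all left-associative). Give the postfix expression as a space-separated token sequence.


Applying the shunting-yard algorithm:
  Operand 9 -> output
  Push '*' onto operator stack -> op-stack: [*]
  Operand 1 -> output
  See '*' (prec 2); top '*' (prec 2) >= it -> pop '*' to output
  Push '*' onto operator stack -> op-stack: [*]
  Operand 18 -> output
  See '-' (prec 1); top '*' (prec 2) >= it -> pop '*' to output
  Push '-' onto operator stack -> op-stack: [-]
  Operand 18 -> output
  End of input: pop '-' to output
Postfix result: 9 1 * 18 * 18 -

9 1 * 18 * 18 -


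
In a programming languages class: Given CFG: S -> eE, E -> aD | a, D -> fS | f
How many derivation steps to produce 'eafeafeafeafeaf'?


Grammar: S -> eE, E -> aD | a, D -> fS | f
Deriving 'eafeafeafeafeaf':
Step 1: S -> eE => eE
Step 2: E -> aD => eaD
Step 3: D -> fS => eafS
Step 4: S -> eE => eafeE
Step 5: E -> aD => eafeaD
Step 6: D -> fS => eafeafS
Step 7: S -> eE => eafeafeE
Step 8: E -> aD => eafeafeaD
Step 9: D -> fS => eafeafeafS
Step 10: S -> eE => eafeafeafeE
Step 11: E -> aD => eafeafeafeaD
Step 12: D -> fS => eafeafeafeafS
Step 13: S -> eE => eafeafeafeafeE
Step 14: E -> aD => eafeafeafeafeaD
Step 15: D -> f => eafeafeafeafeaf
Total derivation steps: 15

15


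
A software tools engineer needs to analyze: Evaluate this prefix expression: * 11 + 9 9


Parsing prefix expression: * 11 + 9 9
Step 1: Innermost operation '+ 9 9'
  9 + 9 = 18
Step 2: Outer operation '* 11 [18]'
  11 * 18 = 198

198


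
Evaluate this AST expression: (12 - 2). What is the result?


Expression: (12 - 2)
Evaluating step by step:
  12 - 2 = 10
Result: 10

10


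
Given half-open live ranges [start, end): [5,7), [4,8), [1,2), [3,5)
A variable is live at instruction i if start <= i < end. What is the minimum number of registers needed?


Live ranges:
  Var0: [5, 7)
  Var1: [4, 8)
  Var2: [1, 2)
  Var3: [3, 5)
Sweep-line events (position, delta, active):
  pos=1 start -> active=1
  pos=2 end -> active=0
  pos=3 start -> active=1
  pos=4 start -> active=2
  pos=5 end -> active=1
  pos=5 start -> active=2
  pos=7 end -> active=1
  pos=8 end -> active=0
Maximum simultaneous active: 2
Minimum registers needed: 2

2


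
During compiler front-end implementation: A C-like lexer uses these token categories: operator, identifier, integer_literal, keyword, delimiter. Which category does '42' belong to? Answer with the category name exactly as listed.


Token: '42'
Checking categories:
  identifier: no
  integer_literal: YES
  operator: no
  keyword: no
  delimiter: no
Category: integer_literal

integer_literal


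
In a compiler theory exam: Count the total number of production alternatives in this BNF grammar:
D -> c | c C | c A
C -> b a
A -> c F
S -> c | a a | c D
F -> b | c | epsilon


Counting alternatives per rule:
  D: 3 alternative(s)
  C: 1 alternative(s)
  A: 1 alternative(s)
  S: 3 alternative(s)
  F: 3 alternative(s)
Sum: 3 + 1 + 1 + 3 + 3 = 11

11


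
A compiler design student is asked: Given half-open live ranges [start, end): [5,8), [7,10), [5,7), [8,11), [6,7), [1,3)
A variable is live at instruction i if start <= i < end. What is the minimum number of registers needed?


Live ranges:
  Var0: [5, 8)
  Var1: [7, 10)
  Var2: [5, 7)
  Var3: [8, 11)
  Var4: [6, 7)
  Var5: [1, 3)
Sweep-line events (position, delta, active):
  pos=1 start -> active=1
  pos=3 end -> active=0
  pos=5 start -> active=1
  pos=5 start -> active=2
  pos=6 start -> active=3
  pos=7 end -> active=2
  pos=7 end -> active=1
  pos=7 start -> active=2
  pos=8 end -> active=1
  pos=8 start -> active=2
  pos=10 end -> active=1
  pos=11 end -> active=0
Maximum simultaneous active: 3
Minimum registers needed: 3

3


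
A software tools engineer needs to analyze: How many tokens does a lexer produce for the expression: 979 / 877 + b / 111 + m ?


Scanning '979 / 877 + b / 111 + m'
Token 1: '979' -> integer_literal
Token 2: '/' -> operator
Token 3: '877' -> integer_literal
Token 4: '+' -> operator
Token 5: 'b' -> identifier
Token 6: '/' -> operator
Token 7: '111' -> integer_literal
Token 8: '+' -> operator
Token 9: 'm' -> identifier
Total tokens: 9

9


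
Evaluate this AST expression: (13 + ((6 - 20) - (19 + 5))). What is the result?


Expression: (13 + ((6 - 20) - (19 + 5)))
Evaluating step by step:
  6 - 20 = -14
  19 + 5 = 24
  -14 - 24 = -38
  13 + -38 = -25
Result: -25

-25


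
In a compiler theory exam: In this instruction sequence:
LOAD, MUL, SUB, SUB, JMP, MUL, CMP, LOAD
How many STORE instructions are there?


Scanning instruction sequence for STORE:
  Position 1: LOAD
  Position 2: MUL
  Position 3: SUB
  Position 4: SUB
  Position 5: JMP
  Position 6: MUL
  Position 7: CMP
  Position 8: LOAD
Matches at positions: []
Total STORE count: 0

0


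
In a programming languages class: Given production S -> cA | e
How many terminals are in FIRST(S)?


Production: S -> cA | e
Examining each alternative for leading terminals:
  S -> cA : first terminal = 'c'
  S -> e : first terminal = 'e'
FIRST(S) = {c, e}
Count: 2

2


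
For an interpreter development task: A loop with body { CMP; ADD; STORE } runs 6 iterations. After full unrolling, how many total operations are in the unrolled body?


Loop body operations: CMP, ADD, STORE (3 ops per iteration)
Unrolling 6 iterations:
  Iteration 1: CMP, ADD, STORE (3 ops)
  Iteration 2: CMP, ADD, STORE (3 ops)
  Iteration 3: CMP, ADD, STORE (3 ops)
  Iteration 4: CMP, ADD, STORE (3 ops)
  Iteration 5: CMP, ADD, STORE (3 ops)
  Iteration 6: CMP, ADD, STORE (3 ops)
Total: 6 iterations * 3 ops/iter = 18 operations

18


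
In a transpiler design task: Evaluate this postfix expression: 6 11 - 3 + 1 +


Processing tokens left to right:
Push 6, Push 11
Pop 6 and 11, compute 6 - 11 = -5, push -5
Push 3
Pop -5 and 3, compute -5 + 3 = -2, push -2
Push 1
Pop -2 and 1, compute -2 + 1 = -1, push -1
Stack result: -1

-1


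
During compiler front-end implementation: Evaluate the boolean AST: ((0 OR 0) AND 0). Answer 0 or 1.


Step 1: Evaluate inner node
  0 OR 0 = 0
Step 2: Evaluate root node
  0 AND 0 = 0

0


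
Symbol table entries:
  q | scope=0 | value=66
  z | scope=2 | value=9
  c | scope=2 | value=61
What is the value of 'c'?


Searching symbol table for 'c':
  q | scope=0 | value=66
  z | scope=2 | value=9
  c | scope=2 | value=61 <- MATCH
Found 'c' at scope 2 with value 61

61


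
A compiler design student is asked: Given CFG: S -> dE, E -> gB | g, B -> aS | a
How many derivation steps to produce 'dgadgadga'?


Grammar: S -> dE, E -> gB | g, B -> aS | a
Deriving 'dgadgadga':
Step 1: S -> dE => dE
Step 2: E -> gB => dgB
Step 3: B -> aS => dgaS
Step 4: S -> dE => dgadE
Step 5: E -> gB => dgadgB
Step 6: B -> aS => dgadgaS
Step 7: S -> dE => dgadgadE
Step 8: E -> gB => dgadgadgB
Step 9: B -> a => dgadgadga
Total derivation steps: 9

9


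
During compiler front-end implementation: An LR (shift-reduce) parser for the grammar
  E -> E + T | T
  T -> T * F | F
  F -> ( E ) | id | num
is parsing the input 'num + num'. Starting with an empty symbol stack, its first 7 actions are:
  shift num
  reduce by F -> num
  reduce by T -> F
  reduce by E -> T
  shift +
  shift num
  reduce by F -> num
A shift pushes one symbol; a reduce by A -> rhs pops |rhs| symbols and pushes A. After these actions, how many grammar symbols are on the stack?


Tracking the symbol stack through each action:
  Action 1: shift 'num' : push -> stack = [num] (size 1)
  Action 2: reduce by F -> num : pop 1, push F -> stack = [F] (size 1)
  Action 3: reduce by T -> F : pop 1, push T -> stack = [T] (size 1)
  Action 4: reduce by E -> T : pop 1, push E -> stack = [E] (size 1)
  Action 5: shift '+' : push -> stack = [E, +] (size 2)
  Action 6: shift 'num' : push -> stack = [E, +, num] (size 3)
  Action 7: reduce by F -> num : pop 1, push F -> stack = [E, +, F] (size 3)
Final stack size: 3

3


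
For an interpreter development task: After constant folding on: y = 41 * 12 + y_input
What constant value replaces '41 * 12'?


Identifying constant sub-expression:
  Original: y = 41 * 12 + y_input
  41 and 12 are both compile-time constants
  Evaluating: 41 * 12 = 492
  After folding: y = 492 + y_input

492


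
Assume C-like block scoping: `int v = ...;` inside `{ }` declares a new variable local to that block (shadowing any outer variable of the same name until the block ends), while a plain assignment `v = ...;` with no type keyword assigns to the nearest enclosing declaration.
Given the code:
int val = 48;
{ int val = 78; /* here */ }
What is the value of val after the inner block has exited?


Analyzing scoping rules:
Outer scope: declares val = 48
Inner block: 'int val = 78;' declares a NEW val that shadows the outer one
When the block exits the inner val goes out of scope; the outer val was never modified -> 48
Result: 48

48


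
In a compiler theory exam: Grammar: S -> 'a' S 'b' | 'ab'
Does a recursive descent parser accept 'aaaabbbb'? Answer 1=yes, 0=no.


Grammar accepts strings of the form a^n b^n (n >= 1)
Word: 'aaaabbbb'
Counting: 4 a's and 4 b's
Check: 4 == 4? Yes
Derivation (S -> aSb applied 3 time(s), then S -> ab): S => aSb => aaSbb => aaaSbbb => aaaabbbb
Accepted

1


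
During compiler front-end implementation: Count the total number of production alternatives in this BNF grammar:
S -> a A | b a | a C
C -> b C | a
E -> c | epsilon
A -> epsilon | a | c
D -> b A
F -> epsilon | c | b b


Counting alternatives per rule:
  S: 3 alternative(s)
  C: 2 alternative(s)
  E: 2 alternative(s)
  A: 3 alternative(s)
  D: 1 alternative(s)
  F: 3 alternative(s)
Sum: 3 + 2 + 2 + 3 + 1 + 3 = 14

14
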